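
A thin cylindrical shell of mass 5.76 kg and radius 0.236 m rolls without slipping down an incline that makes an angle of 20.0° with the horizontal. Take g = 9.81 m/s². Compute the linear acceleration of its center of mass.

a ≈ 1.68 m/s²

Translation along the incline: Mg sinθ − f = Ma.
Rotation about the center: fR = Iα with I = MR². No-slip gives a = αR, so f = (I/R²)a = M a.
Substituting: Mg sinθ = (1 + 1.000)Ma, so a = g sinθ/(1 + 1.000) = (9.81) sin 20.0° / 2.000 = 1.678 m/s².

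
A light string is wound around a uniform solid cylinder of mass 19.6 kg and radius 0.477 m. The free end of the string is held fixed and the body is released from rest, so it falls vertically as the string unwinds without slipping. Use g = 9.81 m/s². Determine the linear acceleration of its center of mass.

Translation: Mg − T = Ma. Rotation about the center: TR = Iα with I = ½MR².
With a = αR: T = (I/R²)a = (1/2)M a, so Mg = (1 + 0.5000)Ma.
a = g/(1 + 0.5000) = 9.81/1.500 = 6.540 m/s².

a ≈ 6.54 m/s²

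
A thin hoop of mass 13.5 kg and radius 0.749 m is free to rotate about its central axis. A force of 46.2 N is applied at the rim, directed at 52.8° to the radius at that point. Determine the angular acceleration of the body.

α ≈ 3.64 rad/s²

I = MR² = (13.5)(0.749)² = 7.574 kg·m².
Only the tangential component produces torque: τ = F R sinθ = (46.2)(0.749) sin 52.8° = 27.56 N·m.
Newton's second law for rotation, τ = Iα, gives α = τ/I = 27.56/7.574 = 3.639 rad/s².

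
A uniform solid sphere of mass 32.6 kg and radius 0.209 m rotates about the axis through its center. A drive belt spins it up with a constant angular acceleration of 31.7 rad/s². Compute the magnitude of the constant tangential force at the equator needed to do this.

I = (2/5)MR² = (2/5)(32.6)(0.209)² = 0.5696 kg·m².
The required torque is τ = Iα = (0.5696)(31.70) = 18.06 N·m.
A tangential force at the equator gives τ = FR, so F = τ/R = 18.06/0.209 = 86.39 N.

F ≈ 86.4 N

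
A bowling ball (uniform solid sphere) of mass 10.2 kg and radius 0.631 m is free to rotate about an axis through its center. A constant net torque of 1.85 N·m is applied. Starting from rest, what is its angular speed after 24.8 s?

ω ≈ 28.2 rad/s

I = (2/5)MR² = (2/5)(10.2)(0.631)² = 1.624 kg·m².
α = τ/I = 1.85/1.624 = 1.139 rad/s².
ω = ω₀ + αt = 0 + (1.139)(24.8) = 28.24 rad/s.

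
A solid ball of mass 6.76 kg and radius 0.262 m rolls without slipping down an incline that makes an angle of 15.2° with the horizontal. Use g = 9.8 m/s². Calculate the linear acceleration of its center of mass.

a ≈ 1.84 m/s²

Translation along the incline: Mg sinθ − f = Ma.
Rotation about the center: fR = Iα with I = (2/5)MR². No-slip gives a = αR, so f = (I/R²)a = (2/5)M a.
Substituting: Mg sinθ = (1 + 0.4000)Ma, so a = g sinθ/(1 + 0.4000) = (9.8) sin 15.2° / 1.400 = 1.835 m/s².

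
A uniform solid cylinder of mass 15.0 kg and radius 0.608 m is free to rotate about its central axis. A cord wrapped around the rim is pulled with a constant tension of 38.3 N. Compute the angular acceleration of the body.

α ≈ 8.40 rad/s²

I = ½MR² = (1/2)(15.0)(0.608)² = 2.772 kg·m².
τ = F R = (38.3)(0.608) = 23.29 N·m.
Newton's second law for rotation, τ = Iα, gives α = τ/I = 23.29/2.772 = 8.399 rad/s².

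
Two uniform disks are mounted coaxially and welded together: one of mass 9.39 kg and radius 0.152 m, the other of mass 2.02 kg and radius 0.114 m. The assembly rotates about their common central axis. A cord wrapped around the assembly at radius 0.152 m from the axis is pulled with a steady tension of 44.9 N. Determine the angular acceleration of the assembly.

α ≈ 56.1 rad/s²

I = ½M₁R₁² + ½M₂R₂² = ½(9.39)(0.152)² + ½(2.02)(0.114)² = 0.1216 kg·m².
τ = F r = (44.9)(0.152) = 6.825 N·m.
α = τ/I = 6.825/0.1216 = 56.13 rad/s².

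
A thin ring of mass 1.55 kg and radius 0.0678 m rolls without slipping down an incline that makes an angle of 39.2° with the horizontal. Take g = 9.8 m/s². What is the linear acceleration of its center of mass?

Translation along the incline: Mg sinθ − f = Ma.
Rotation about the center: fR = Iα with I = MR². No-slip gives a = αR, so f = (I/R²)a = M a.
Substituting: Mg sinθ = (1 + 1.000)Ma, so a = g sinθ/(1 + 1.000) = (9.8) sin 39.2° / 2.000 = 3.097 m/s².

a ≈ 3.10 m/s²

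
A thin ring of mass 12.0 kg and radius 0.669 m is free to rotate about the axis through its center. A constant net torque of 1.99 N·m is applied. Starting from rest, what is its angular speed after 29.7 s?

ω ≈ 11.0 rad/s

I = MR² = (12.0)(0.669)² = 5.371 kg·m².
α = τ/I = 1.99/5.371 = 0.3705 rad/s².
ω = ω₀ + αt = 0 + (0.3705)(29.7) = 11.00 rad/s.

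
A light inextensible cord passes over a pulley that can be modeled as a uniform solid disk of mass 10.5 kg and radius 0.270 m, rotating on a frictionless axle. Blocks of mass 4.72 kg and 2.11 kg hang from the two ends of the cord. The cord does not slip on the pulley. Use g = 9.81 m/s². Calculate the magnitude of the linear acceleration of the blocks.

a ≈ 2.12 m/s²

I = ½MR² = (1/2)(10.5)(0.270)² = 0.3827 kg·m².
Heavier block: m₁g − T₁ = m₁a. Lighter block: T₂ − m₂g = m₂a.
Pulley: (T₁ − T₂)R = Iα = I(a/R), so T₁ − T₂ = (I/R²)a = (1/2)M_p a = 5.250·a.
Adding the three: (m₁ − m₂)g = (m₁ + m₂ + 5.250)a, so a = (4.72 − 2.11)(9.81)/(4.72 + 2.11 + 5.250) = 2.120 m/s².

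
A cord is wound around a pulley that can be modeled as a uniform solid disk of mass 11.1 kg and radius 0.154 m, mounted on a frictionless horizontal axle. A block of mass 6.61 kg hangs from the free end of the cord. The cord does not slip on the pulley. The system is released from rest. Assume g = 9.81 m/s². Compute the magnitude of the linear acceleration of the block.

a ≈ 5.33 m/s²

I = ½MR² = (1/2)(11.1)(0.154)² = 0.1316 kg·m².
Block: mg − T = ma. Pulley: TR = Iα. No-slip: a = αR, so T = (I/R²)a = 5.550·a.
Then mg = (m + 5.550)a, so a = (6.61)(9.81)/(6.61 + 5.550) = 5.333 m/s².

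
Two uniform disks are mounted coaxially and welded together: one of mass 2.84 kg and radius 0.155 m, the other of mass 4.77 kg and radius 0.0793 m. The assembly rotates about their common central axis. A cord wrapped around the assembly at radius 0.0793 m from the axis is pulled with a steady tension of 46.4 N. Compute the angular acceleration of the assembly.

I = ½M₁R₁² + ½M₂R₂² = ½(2.84)(0.155)² + ½(4.77)(0.0793)² = 0.04911 kg·m².
τ = F r = (46.4)(0.0793) = 3.680 N·m.
α = τ/I = 3.680/0.04911 = 74.92 rad/s².

α ≈ 74.9 rad/s²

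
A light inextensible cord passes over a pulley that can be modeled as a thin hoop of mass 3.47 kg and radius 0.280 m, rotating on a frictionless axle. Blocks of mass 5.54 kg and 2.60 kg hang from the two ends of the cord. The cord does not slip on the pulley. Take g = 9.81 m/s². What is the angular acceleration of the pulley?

I = MR² = (3.47)(0.280)² = 0.2720 kg·m².
Heavier block: m₁g − T₁ = m₁a. Lighter block: T₂ − m₂g = m₂a.
Pulley: (T₁ − T₂)R = Iα = I(a/R), so T₁ − T₂ = (I/R²)a = 1·M_p a = 3.470·a.
Adding the three: (m₁ − m₂)g = (m₁ + m₂ + 3.470)a, so a = (5.54 − 2.60)(9.81)/(5.54 + 2.60 + 3.470) = 2.484 m/s².
α = a/R = 2.484/0.280 = 8.872 rad/s².

α ≈ 8.87 rad/s²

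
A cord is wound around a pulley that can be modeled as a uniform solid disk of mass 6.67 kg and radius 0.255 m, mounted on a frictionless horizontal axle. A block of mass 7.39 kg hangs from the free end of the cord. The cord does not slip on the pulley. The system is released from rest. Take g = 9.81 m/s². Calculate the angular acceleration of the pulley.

α ≈ 26.5 rad/s²

I = ½MR² = (1/2)(6.67)(0.255)² = 0.2169 kg·m².
Block: mg − T = ma. Pulley: TR = Iα. No-slip: a = αR, so T = (I/R²)a = 3.335·a.
Then mg = (m + 3.335)a, so a = (7.39)(9.81)/(7.39 + 3.335) = 6.760 m/s².
α = a/R = 6.760/0.255 = 26.51 rad/s².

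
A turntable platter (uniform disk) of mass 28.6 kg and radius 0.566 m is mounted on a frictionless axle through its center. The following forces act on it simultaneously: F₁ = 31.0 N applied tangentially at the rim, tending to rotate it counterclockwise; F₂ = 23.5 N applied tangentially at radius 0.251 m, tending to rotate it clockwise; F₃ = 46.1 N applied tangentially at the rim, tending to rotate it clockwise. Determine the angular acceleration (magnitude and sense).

I = ½MR² = (1/2)(28.6)(0.566)² = 4.581 kg·m².
Taking counterclockwise as positive: τ₁ = +(31.0)(0.566) = +17.55 N·m; τ₂ = −(23.5)(0.251) = −5.899 N·m; τ₃ = −(46.1)(0.566) = −26.09 N·m.
Net torque τ = -14.45 N·m.
α = τ/I = -14.45/4.581 = -3.153 rad/s².

α ≈ 3.15 rad/s², clockwise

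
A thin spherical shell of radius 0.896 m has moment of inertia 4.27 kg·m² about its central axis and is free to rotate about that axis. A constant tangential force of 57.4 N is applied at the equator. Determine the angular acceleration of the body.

α ≈ 12.0 rad/s²

τ = F R = (57.4)(0.896) = 51.43 N·m.
Newton's second law for rotation, τ = Iα, gives α = τ/I = 51.43/4.270 = 12.04 rad/s².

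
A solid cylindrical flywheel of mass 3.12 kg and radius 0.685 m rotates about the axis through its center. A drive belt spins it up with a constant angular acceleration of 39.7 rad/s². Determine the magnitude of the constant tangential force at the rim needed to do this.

I = ½MR² = (1/2)(3.12)(0.685)² = 0.7320 kg·m².
The required torque is τ = Iα = (0.7320)(39.70) = 29.06 N·m.
A tangential force at the rim gives τ = FR, so F = τ/R = 29.06/0.685 = 42.42 N.

F ≈ 42.4 N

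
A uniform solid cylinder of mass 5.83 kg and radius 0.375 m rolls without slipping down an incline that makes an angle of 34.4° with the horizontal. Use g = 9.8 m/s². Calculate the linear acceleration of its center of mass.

a ≈ 3.69 m/s²

Translation along the incline: Mg sinθ − f = Ma.
Rotation about the center: fR = Iα with I = ½MR². No-slip gives a = αR, so f = (I/R²)a = (1/2)M a.
Substituting: Mg sinθ = (1 + 0.5000)Ma, so a = g sinθ/(1 + 0.5000) = (9.8) sin 34.4° / 1.500 = 3.691 m/s².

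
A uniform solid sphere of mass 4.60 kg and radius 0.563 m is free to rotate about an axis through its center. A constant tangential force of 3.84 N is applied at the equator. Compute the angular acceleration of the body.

I = (2/5)MR² = (2/5)(4.60)(0.563)² = 0.5832 kg·m².
τ = F R = (3.84)(0.563) = 2.162 N·m.
Newton's second law for rotation, τ = Iα, gives α = τ/I = 2.162/0.5832 = 3.707 rad/s².

α ≈ 3.71 rad/s²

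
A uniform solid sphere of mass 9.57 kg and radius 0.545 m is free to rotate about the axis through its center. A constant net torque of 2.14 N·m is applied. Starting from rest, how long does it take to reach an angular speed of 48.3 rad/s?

I = (2/5)MR² = (2/5)(9.57)(0.545)² = 1.137 kg·m².
α = τ/I = 2.14/1.137 = 1.882 rad/s².
ω = αt ⇒ t = ω/α = 48.3/1.882 = 25.66 s.

t ≈ 25.7 s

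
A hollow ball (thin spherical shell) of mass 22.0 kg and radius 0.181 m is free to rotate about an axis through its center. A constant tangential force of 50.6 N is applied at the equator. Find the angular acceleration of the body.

α ≈ 19.1 rad/s²

I = (2/3)MR² = (2/3)(22.0)(0.181)² = 0.4805 kg·m².
τ = F R = (50.6)(0.181) = 9.159 N·m.
From τ = Iα: α = 9.159/0.4805 = 19.06 rad/s².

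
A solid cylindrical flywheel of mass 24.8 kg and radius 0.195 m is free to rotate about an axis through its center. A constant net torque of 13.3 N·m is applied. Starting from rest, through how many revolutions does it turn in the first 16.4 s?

≈ 604 revolutions

I = ½MR² = (1/2)(24.8)(0.195)² = 0.4715 kg·m².
α = τ/I = 13.3/0.4715 = 28.21 rad/s².
θ = ½αt² = ½(28.21)(16.4)² = 3793 rad.
Revolutions = θ/(2π) = 603.7.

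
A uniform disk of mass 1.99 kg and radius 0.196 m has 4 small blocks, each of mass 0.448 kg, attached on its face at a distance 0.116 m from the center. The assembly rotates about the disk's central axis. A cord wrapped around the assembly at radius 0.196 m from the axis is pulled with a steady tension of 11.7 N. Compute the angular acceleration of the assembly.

α ≈ 36.8 rad/s²

I_disk = ½MR² = ½(1.99)(0.196)² = 0.03822 kg·m².
I_blocks = 4·m·r² = 4(0.448)(0.116)² = 0.02411 kg·m².
Total I = 0.06234 kg·m².
τ = F r = (11.7)(0.196) = 2.293 N·m.
α = τ/I = 2.293/0.06234 = 36.79 rad/s².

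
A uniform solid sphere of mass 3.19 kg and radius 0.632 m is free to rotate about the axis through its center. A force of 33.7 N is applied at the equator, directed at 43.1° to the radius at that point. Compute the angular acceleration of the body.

α ≈ 28.6 rad/s²

I = (2/5)MR² = (2/5)(3.19)(0.632)² = 0.5097 kg·m².
Only the tangential component produces torque: τ = F R sinθ = (33.7)(0.632) sin 43.1° = 14.55 N·m.
From τ = Iα: α = 14.55/0.5097 = 28.55 rad/s².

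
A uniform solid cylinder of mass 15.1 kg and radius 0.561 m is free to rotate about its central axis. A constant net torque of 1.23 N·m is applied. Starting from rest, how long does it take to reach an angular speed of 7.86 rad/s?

I = ½MR² = (1/2)(15.1)(0.561)² = 2.376 kg·m².
α = τ/I = 1.23/2.376 = 0.5176 rad/s².
ω = αt ⇒ t = ω/α = 7.86/0.5176 = 15.18 s.

t ≈ 15.2 s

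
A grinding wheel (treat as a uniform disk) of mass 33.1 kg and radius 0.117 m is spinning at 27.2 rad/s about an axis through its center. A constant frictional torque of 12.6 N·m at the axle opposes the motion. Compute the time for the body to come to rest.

t ≈ 0.489 s

I = ½MR² = (1/2)(33.1)(0.117)² = 0.2266 kg·m².
The net torque has magnitude 12.6 N·m, opposing ω.
|α| = τ/I = 12.60/0.2266 = 55.62 rad/s² (deceleration).
0 = ω₀ − |α|t ⇒ t = ω₀/|α| = 27.2/55.62 = 0.4891 s.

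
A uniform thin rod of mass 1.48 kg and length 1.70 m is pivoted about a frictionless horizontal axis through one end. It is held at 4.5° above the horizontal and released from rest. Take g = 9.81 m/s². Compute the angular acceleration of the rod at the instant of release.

About the pivot, I = (1/3)ML² = (1/3)(1.48)(1.70)² = 1.426 kg·m².
The weight acts at the center, a distance L/2 = 0.8500 m from the pivot; τ = Mg(L/2) cos 4.5° = 12.30 N·m.
α = τ/I = 12.30/1.426 = 8.629 rad/s².

α ≈ 8.63 rad/s²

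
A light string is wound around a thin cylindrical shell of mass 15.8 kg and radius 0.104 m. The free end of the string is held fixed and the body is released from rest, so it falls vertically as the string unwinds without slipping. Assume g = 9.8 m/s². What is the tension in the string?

Translation: Mg − T = Ma. Rotation about the center: TR = Iα with I = MR².
With a = αR: T = (I/R²)a = M a, so Mg = (1 + 1.000)Ma.
a = g/(1 + 1.000) = 9.8/2.000 = 4.900 m/s².
T = 1.000·M·a = (1.000)(15.8)(4.900) = 77.42 N.

T ≈ 77.4 N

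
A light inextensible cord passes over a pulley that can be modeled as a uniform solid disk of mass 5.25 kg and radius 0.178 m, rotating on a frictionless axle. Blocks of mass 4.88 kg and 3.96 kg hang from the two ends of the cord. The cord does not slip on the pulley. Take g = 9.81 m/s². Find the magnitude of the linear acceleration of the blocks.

I = ½MR² = (1/2)(5.25)(0.178)² = 0.08317 kg·m².
Heavier block: m₁g − T₁ = m₁a. Lighter block: T₂ − m₂g = m₂a.
Pulley: (T₁ − T₂)R = Iα = I(a/R), so T₁ − T₂ = (I/R²)a = (1/2)M_p a = 2.625·a.
Adding the three: (m₁ − m₂)g = (m₁ + m₂ + 2.625)a, so a = (4.88 − 3.96)(9.81)/(4.88 + 3.96 + 2.625) = 0.7872 m/s².

a ≈ 0.787 m/s²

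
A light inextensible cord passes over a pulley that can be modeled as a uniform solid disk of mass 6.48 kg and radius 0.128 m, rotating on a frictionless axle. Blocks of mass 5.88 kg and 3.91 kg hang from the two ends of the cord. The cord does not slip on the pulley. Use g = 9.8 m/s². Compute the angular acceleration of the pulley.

I = ½MR² = (1/2)(6.48)(0.128)² = 0.05308 kg·m².
Heavier block: m₁g − T₁ = m₁a. Lighter block: T₂ − m₂g = m₂a.
Pulley: (T₁ − T₂)R = Iα = I(a/R), so T₁ − T₂ = (I/R²)a = (1/2)M_p a = 3.240·a.
Adding the three: (m₁ − m₂)g = (m₁ + m₂ + 3.240)a, so a = (5.88 − 3.91)(9.8)/(5.88 + 3.91 + 3.240) = 1.482 m/s².
α = a/R = 1.482/0.128 = 11.58 rad/s².

α ≈ 11.6 rad/s²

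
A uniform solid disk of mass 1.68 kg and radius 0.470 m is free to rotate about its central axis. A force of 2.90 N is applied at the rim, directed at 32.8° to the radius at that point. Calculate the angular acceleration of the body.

I = ½MR² = (1/2)(1.68)(0.470)² = 0.1856 kg·m².
Only the tangential component produces torque: τ = F R sinθ = (2.90)(0.470) sin 32.8° = 0.7383 N·m.
Newton's second law for rotation, τ = Iα, gives α = τ/I = 0.7383/0.1856 = 3.979 rad/s².

α ≈ 3.98 rad/s²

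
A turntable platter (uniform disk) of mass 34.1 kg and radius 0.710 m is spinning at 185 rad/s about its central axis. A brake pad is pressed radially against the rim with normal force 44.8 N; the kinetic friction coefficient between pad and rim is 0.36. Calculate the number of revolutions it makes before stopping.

I = ½MR² = (1/2)(34.1)(0.710)² = 8.595 kg·m².
Friction force f = μN = (0.36)(44.8) = 16.13 N at the rim; torque magnitude τ = fR = 11.45 N·m, opposing ω.
|α| = τ/I = 11.45/8.595 = 1.332 rad/s² (deceleration).
ω² = ω₀² − 2|α|θ with ω = 0 ⇒ θ = ω₀²/(2|α|) = 12840 rad = 2044 rev.

≈ 2040 revolutions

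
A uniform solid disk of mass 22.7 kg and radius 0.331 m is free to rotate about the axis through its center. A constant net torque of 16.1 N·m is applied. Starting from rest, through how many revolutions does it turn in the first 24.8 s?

I = ½MR² = (1/2)(22.7)(0.331)² = 1.244 kg·m².
α = τ/I = 16.1/1.244 = 12.95 rad/s².
θ = ½αt² = ½(12.95)(24.8)² = 3982 rad.
Revolutions = θ/(2π) = 633.7.

≈ 634 revolutions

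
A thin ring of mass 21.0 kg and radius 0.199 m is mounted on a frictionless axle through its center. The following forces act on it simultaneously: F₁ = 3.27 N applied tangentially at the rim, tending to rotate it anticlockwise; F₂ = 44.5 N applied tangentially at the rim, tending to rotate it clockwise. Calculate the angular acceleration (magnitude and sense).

α ≈ 9.87 rad/s², clockwise

I = MR² = (21.0)(0.199)² = 0.8316 kg·m².
Taking anticlockwise as positive: τ₁ = +(3.27)(0.199) = +0.6507 N·m; τ₂ = −(44.5)(0.199) = −8.856 N·m.
Net torque τ = -8.205 N·m.
α = τ/I = -8.205/0.8316 = -9.866 rad/s².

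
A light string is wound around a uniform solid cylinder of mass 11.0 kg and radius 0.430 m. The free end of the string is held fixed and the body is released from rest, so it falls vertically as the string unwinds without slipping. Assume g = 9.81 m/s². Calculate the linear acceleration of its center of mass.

Translation: Mg − T = Ma. Rotation about the center: TR = Iα with I = ½MR².
With a = αR: T = (I/R²)a = (1/2)M a, so Mg = (1 + 0.5000)Ma.
a = g/(1 + 0.5000) = 9.81/1.500 = 6.540 m/s².

a ≈ 6.54 m/s²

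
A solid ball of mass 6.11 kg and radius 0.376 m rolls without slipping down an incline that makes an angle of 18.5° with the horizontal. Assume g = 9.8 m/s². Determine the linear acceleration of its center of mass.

Translation along the incline: Mg sinθ − f = Ma.
Rotation about the center: fR = Iα with I = (2/5)MR². No-slip gives a = αR, so f = (I/R²)a = (2/5)M a.
Substituting: Mg sinθ = (1 + 0.4000)Ma, so a = g sinθ/(1 + 0.4000) = (9.8) sin 18.5° / 1.400 = 2.221 m/s².

a ≈ 2.22 m/s²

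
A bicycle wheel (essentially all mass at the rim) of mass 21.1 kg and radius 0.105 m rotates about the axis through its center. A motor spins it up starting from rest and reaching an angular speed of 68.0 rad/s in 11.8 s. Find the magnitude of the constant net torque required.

I = MR² = (21.1)(0.105)² = 0.2326 kg·m².
α = Δω/Δt = (68.0 − 0)/11.8 = 5.763 rad/s².
τ = Iα = (0.2326)(5.763) = 1.341 N·m.

τ ≈ 1.34 N·m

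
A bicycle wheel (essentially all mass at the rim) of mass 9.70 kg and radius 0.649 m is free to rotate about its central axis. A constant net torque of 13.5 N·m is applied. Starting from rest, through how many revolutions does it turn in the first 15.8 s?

I = MR² = (9.70)(0.649)² = 4.086 kg·m².
α = τ/I = 13.5/4.086 = 3.304 rad/s².
θ = ½αt² = ½(3.304)(15.8)² = 412.4 rad.
Revolutions = θ/(2π) = 65.64.

≈ 65.6 revolutions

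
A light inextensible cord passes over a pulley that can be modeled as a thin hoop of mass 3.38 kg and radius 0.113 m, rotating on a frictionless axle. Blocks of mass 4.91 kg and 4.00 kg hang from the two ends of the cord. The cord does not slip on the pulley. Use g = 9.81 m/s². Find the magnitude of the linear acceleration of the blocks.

I = MR² = (3.38)(0.113)² = 0.04316 kg·m².
Heavier block: m₁g − T₁ = m₁a. Lighter block: T₂ − m₂g = m₂a.
Pulley: (T₁ − T₂)R = Iα = I(a/R), so T₁ − T₂ = (I/R²)a = 1·M_p a = 3.380·a.
Adding the three: (m₁ − m₂)g = (m₁ + m₂ + 3.380)a, so a = (4.91 − 4.00)(9.81)/(4.91 + 4.00 + 3.380) = 0.7264 m/s².

a ≈ 0.726 m/s²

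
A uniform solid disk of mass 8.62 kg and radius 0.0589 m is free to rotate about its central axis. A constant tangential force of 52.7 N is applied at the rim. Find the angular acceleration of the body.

I = ½MR² = (1/2)(8.62)(0.0589)² = 0.01495 kg·m².
τ = F R = (52.7)(0.0589) = 3.104 N·m.
From τ = Iα: α = 3.104/0.01495 = 207.6 rad/s².

α ≈ 208 rad/s²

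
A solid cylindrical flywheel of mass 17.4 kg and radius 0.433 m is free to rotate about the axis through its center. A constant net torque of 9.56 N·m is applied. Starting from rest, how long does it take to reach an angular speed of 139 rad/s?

t ≈ 23.7 s

I = ½MR² = (1/2)(17.4)(0.433)² = 1.631 kg·m².
α = τ/I = 9.56/1.631 = 5.861 rad/s².
ω = αt ⇒ t = ω/α = 139/5.861 = 23.72 s.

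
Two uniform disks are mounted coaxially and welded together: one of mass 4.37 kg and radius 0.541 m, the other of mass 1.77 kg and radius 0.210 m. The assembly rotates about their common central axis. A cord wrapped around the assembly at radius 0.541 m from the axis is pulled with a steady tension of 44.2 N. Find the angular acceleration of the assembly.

α ≈ 35.2 rad/s²

I = ½M₁R₁² + ½M₂R₂² = ½(4.37)(0.541)² + ½(1.77)(0.210)² = 0.6785 kg·m².
τ = F r = (44.2)(0.541) = 23.91 N·m.
α = τ/I = 23.91/0.6785 = 35.24 rad/s².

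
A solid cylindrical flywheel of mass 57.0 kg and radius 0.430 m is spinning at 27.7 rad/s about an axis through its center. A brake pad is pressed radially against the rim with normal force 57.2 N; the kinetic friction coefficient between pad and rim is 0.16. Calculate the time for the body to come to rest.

I = ½MR² = (1/2)(57.0)(0.430)² = 5.270 kg·m².
Friction force f = μN = (0.16)(57.2) = 9.152 N at the rim; torque magnitude τ = fR = 3.935 N·m, opposing ω.
|α| = τ/I = 3.935/5.270 = 0.7468 rad/s² (deceleration).
0 = ω₀ − |α|t ⇒ t = ω₀/|α| = 27.7/0.7468 = 37.09 s.

t ≈ 37.1 s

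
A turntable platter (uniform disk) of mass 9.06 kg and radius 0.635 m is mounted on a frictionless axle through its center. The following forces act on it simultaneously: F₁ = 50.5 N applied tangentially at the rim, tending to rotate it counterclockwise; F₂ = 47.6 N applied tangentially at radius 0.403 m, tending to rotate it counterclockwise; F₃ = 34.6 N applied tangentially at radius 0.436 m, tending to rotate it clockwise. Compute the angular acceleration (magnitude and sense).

I = ½MR² = (1/2)(9.06)(0.635)² = 1.827 kg·m².
Taking counterclockwise as positive: τ₁ = +(50.5)(0.635) = +32.07 N·m; τ₂ = +(47.6)(0.403) = +19.18 N·m; τ₃ = −(34.6)(0.436) = −15.09 N·m.
Net torque τ = 36.16 N·m.
α = τ/I = 36.16/1.827 = 19.80 rad/s².

α ≈ 19.8 rad/s², counterclockwise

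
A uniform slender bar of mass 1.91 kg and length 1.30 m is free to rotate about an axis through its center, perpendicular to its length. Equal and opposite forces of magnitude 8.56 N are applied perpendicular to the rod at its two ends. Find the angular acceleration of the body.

I = (1/12)ML² = (1/12)(1.91)(1.30)² = 0.2690 kg·m².
The couple gives τ = F·(L/2) + F·(L/2) = F L = (8.56)(1.30) = 11.13 N·m.
Newton's second law for rotation, τ = Iα, gives α = τ/I = 11.13/0.2690 = 41.37 rad/s².

α ≈ 41.4 rad/s²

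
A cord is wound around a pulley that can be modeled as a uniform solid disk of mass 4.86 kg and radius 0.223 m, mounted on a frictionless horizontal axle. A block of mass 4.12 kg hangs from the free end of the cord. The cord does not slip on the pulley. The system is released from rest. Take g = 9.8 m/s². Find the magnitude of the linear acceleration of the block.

a ≈ 6.16 m/s²

I = ½MR² = (1/2)(4.86)(0.223)² = 0.1208 kg·m².
Block: mg − T = ma. Pulley: TR = Iα. No-slip: a = αR, so T = (I/R²)a = 2.430·a.
Then mg = (m + 2.430)a, so a = (4.12)(9.8)/(4.12 + 2.430) = 6.164 m/s².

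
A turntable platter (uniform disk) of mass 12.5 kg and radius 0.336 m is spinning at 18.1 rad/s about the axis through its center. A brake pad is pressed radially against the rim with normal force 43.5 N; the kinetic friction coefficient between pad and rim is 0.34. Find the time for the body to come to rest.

I = ½MR² = (1/2)(12.5)(0.336)² = 0.7056 kg·m².
Friction force f = μN = (0.34)(43.5) = 14.79 N at the rim; torque magnitude τ = fR = 4.969 N·m, opposing ω.
|α| = τ/I = 4.969/0.7056 = 7.043 rad/s² (deceleration).
0 = ω₀ − |α|t ⇒ t = ω₀/|α| = 18.1/7.043 = 2.570 s.

t ≈ 2.57 s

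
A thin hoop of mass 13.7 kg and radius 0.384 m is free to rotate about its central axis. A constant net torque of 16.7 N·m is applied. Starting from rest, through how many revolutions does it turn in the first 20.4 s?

I = MR² = (13.7)(0.384)² = 2.020 kg·m².
α = τ/I = 16.7/2.020 = 8.267 rad/s².
θ = ½αt² = ½(8.267)(20.4)² = 1720 rad.
Revolutions = θ/(2π) = 273.8.

≈ 274 revolutions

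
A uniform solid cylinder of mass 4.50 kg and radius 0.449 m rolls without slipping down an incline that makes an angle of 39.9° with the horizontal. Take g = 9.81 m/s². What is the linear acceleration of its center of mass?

a ≈ 4.20 m/s²

Translation along the incline: Mg sinθ − f = Ma.
Rotation about the center: fR = Iα with I = ½MR². No-slip gives a = αR, so f = (I/R²)a = (1/2)M a.
Substituting: Mg sinθ = (1 + 0.5000)Ma, so a = g sinθ/(1 + 0.5000) = (9.81) sin 39.9° / 1.500 = 4.195 m/s².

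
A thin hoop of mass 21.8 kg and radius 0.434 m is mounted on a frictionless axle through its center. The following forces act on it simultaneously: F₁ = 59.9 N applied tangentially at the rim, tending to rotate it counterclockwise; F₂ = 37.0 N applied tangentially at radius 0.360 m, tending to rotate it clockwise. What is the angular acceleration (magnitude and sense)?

I = MR² = (21.8)(0.434)² = 4.106 kg·m².
Taking counterclockwise as positive: τ₁ = +(59.9)(0.434) = +26.00 N·m; τ₂ = −(37.0)(0.360) = −13.32 N·m.
Net torque τ = 12.68 N·m.
α = τ/I = 12.68/4.106 = 3.087 rad/s².

α ≈ 3.09 rad/s², counterclockwise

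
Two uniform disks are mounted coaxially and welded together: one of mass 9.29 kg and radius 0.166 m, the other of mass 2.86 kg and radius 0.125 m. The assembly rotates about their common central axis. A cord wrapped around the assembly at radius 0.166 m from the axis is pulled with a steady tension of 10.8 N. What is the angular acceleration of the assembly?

I = ½M₁R₁² + ½M₂R₂² = ½(9.29)(0.166)² + ½(2.86)(0.125)² = 0.1503 kg·m².
τ = F r = (10.8)(0.166) = 1.793 N·m.
α = τ/I = 1.793/0.1503 = 11.92 rad/s².

α ≈ 11.9 rad/s²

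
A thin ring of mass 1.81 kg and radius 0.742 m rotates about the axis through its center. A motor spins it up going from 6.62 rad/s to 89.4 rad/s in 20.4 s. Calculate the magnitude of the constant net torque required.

I = MR² = (1.81)(0.742)² = 0.9965 kg·m².
α = Δω/Δt = (89.4 − 6.62)/20.4 = 4.058 rad/s².
τ = Iα = (0.9965)(4.058) = 4.044 N·m.

τ ≈ 4.04 N·m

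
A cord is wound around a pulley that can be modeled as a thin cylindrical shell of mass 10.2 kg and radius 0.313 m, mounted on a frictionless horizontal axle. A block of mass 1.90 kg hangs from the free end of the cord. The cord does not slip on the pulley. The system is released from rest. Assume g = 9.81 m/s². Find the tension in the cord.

T ≈ 15.7 N

I = MR² = (10.2)(0.313)² = 0.9993 kg·m².
Block: mg − T = ma. Pulley: TR = Iα. No-slip: a = αR, so T = (I/R²)a = 10.20·a.
Then mg = (m + 10.20)a, so a = (1.90)(9.81)/(1.90 + 10.20) = 1.540 m/s².
T = 10.20·a = 15.71 N.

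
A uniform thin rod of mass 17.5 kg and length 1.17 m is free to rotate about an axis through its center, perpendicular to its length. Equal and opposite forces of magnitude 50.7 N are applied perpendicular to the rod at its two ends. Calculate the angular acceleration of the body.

α ≈ 29.7 rad/s²

I = (1/12)ML² = (1/12)(17.5)(1.17)² = 1.996 kg·m².
The couple gives τ = F·(L/2) + F·(L/2) = F L = (50.7)(1.17) = 59.32 N·m.
Newton's second law for rotation, τ = Iα, gives α = τ/I = 59.32/1.996 = 29.71 rad/s².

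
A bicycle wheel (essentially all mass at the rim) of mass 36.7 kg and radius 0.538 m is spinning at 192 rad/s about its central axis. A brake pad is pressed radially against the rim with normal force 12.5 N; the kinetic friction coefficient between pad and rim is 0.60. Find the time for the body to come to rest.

t ≈ 505 s

I = MR² = (36.7)(0.538)² = 10.62 kg·m².
Friction force f = μN = (0.60)(12.5) = 7.500 N at the rim; torque magnitude τ = fR = 4.035 N·m, opposing ω.
|α| = τ/I = 4.035/10.62 = 0.3799 rad/s² (deceleration).
0 = ω₀ − |α|t ⇒ t = ω₀/|α| = 192/0.3799 = 505.5 s.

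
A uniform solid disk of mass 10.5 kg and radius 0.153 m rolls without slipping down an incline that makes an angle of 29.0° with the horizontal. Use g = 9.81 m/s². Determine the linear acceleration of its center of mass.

Translation along the incline: Mg sinθ − f = Ma.
Rotation about the center: fR = Iα with I = ½MR². No-slip gives a = αR, so f = (I/R²)a = (1/2)M a.
Substituting: Mg sinθ = (1 + 0.5000)Ma, so a = g sinθ/(1 + 0.5000) = (9.81) sin 29.0° / 1.500 = 3.171 m/s².

a ≈ 3.17 m/s²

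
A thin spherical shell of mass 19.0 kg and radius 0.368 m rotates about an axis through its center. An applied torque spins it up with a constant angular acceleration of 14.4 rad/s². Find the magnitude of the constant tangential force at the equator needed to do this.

F ≈ 67.1 N

I = (2/3)MR² = (2/3)(19.0)(0.368)² = 1.715 kg·m².
The required torque is τ = Iα = (1.715)(14.40) = 24.70 N·m.
A tangential force at the equator gives τ = FR, so F = τ/R = 24.70/0.368 = 67.12 N.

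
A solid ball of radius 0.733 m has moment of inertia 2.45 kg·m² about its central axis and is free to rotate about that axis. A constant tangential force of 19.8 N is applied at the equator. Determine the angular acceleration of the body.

τ = F R = (19.8)(0.733) = 14.51 N·m.
Newton's second law for rotation, τ = Iα, gives α = τ/I = 14.51/2.450 = 5.924 rad/s².

α ≈ 5.92 rad/s²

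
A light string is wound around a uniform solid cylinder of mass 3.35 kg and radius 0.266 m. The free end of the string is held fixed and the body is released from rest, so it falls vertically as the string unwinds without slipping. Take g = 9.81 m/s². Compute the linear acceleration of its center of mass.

Translation: Mg − T = Ma. Rotation about the center: TR = Iα with I = ½MR².
With a = αR: T = (I/R²)a = (1/2)M a, so Mg = (1 + 0.5000)Ma.
a = g/(1 + 0.5000) = 9.81/1.500 = 6.540 m/s².

a ≈ 6.54 m/s²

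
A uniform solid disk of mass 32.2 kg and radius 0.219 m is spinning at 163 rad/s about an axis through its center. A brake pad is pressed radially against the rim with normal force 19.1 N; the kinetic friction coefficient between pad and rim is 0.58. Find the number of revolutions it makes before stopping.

I = ½MR² = (1/2)(32.2)(0.219)² = 0.7722 kg·m².
Friction force f = μN = (0.58)(19.1) = 11.08 N at the rim; torque magnitude τ = fR = 2.426 N·m, opposing ω.
|α| = τ/I = 2.426/0.7722 = 3.142 rad/s² (deceleration).
ω² = ω₀² − 2|α|θ with ω = 0 ⇒ θ = ω₀²/(2|α|) = 4228 rad = 672.9 rev.

≈ 673 revolutions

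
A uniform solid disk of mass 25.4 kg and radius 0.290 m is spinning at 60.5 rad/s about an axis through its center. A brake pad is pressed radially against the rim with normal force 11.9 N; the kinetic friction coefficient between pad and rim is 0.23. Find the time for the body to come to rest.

I = ½MR² = (1/2)(25.4)(0.290)² = 1.068 kg·m².
Friction force f = μN = (0.23)(11.9) = 2.737 N at the rim; torque magnitude τ = fR = 0.7937 N·m, opposing ω.
|α| = τ/I = 0.7937/1.068 = 0.7431 rad/s² (deceleration).
0 = ω₀ − |α|t ⇒ t = ω₀/|α| = 60.5/0.7431 = 81.41 s.

t ≈ 81.4 s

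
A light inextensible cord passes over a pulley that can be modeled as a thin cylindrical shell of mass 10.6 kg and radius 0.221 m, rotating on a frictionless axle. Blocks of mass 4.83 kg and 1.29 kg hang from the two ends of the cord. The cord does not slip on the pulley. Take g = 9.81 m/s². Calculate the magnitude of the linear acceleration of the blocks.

a ≈ 2.08 m/s²

I = MR² = (10.6)(0.221)² = 0.5177 kg·m².
Heavier block: m₁g − T₁ = m₁a. Lighter block: T₂ − m₂g = m₂a.
Pulley: (T₁ − T₂)R = Iα = I(a/R), so T₁ − T₂ = (I/R²)a = 1·M_p a = 10.60·a.
Adding the three: (m₁ − m₂)g = (m₁ + m₂ + 10.60)a, so a = (4.83 − 1.29)(9.81)/(4.83 + 1.29 + 10.60) = 2.077 m/s².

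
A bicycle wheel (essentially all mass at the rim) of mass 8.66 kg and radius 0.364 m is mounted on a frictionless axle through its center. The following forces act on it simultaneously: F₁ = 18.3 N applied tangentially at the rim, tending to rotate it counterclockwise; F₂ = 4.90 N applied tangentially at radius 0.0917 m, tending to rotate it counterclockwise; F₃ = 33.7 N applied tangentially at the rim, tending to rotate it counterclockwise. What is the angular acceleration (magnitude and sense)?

α ≈ 16.9 rad/s², counterclockwise

I = MR² = (8.66)(0.364)² = 1.147 kg·m².
Taking counterclockwise as positive: τ₁ = +(18.3)(0.364) = +6.661 N·m; τ₂ = +(4.90)(0.0917) = +0.4493 N·m; τ₃ = +(33.7)(0.364) = +12.27 N·m.
Net torque τ = 19.38 N·m.
α = τ/I = 19.38/1.147 = 16.89 rad/s².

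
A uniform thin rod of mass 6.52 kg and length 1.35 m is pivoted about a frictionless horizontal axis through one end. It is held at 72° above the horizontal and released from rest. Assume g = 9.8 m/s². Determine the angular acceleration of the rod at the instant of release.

About the pivot, I = (1/3)ML² = (1/3)(6.52)(1.35)² = 3.961 kg·m².
The weight acts at the center, a distance L/2 = 0.6750 m from the pivot; τ = Mg(L/2) cos 72° = 13.33 N·m.
α = τ/I = 13.33/3.961 = 3.365 rad/s².
(Equivalently α = (3g/(2L)) cos 72° = 3.365 rad/s².)

α ≈ 3.36 rad/s²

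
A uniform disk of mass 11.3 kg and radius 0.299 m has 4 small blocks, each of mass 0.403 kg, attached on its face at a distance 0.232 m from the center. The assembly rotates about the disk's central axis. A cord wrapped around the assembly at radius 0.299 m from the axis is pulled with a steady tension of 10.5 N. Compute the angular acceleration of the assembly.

α ≈ 5.30 rad/s²

I_disk = ½MR² = ½(11.3)(0.299)² = 0.5051 kg·m².
I_blocks = 4·m·r² = 4(0.403)(0.232)² = 0.08676 kg·m².
Total I = 0.5919 kg·m².
τ = F r = (10.5)(0.299) = 3.139 N·m.
α = τ/I = 3.139/0.5919 = 5.304 rad/s².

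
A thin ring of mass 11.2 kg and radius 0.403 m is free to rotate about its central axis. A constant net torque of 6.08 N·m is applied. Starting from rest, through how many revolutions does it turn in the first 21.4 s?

I = MR² = (11.2)(0.403)² = 1.819 kg·m².
α = τ/I = 6.08/1.819 = 3.343 rad/s².
θ = ½αt² = ½(3.343)(21.4)² = 765.4 rad.
Revolutions = θ/(2π) = 121.8.

≈ 122 revolutions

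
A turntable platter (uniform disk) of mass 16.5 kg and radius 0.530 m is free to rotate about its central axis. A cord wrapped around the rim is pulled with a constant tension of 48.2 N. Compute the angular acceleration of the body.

I = ½MR² = (1/2)(16.5)(0.530)² = 2.317 kg·m².
τ = F R = (48.2)(0.530) = 25.55 N·m.
From τ = Iα: α = 25.55/2.317 = 11.02 rad/s².

α ≈ 11.0 rad/s²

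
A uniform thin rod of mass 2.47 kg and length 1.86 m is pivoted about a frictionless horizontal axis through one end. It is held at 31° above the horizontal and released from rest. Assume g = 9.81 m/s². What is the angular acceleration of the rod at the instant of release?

α ≈ 6.78 rad/s²

About the pivot, I = (1/3)ML² = (1/3)(2.47)(1.86)² = 2.848 kg·m².
The weight acts at the center, a distance L/2 = 0.9300 m from the pivot; τ = Mg(L/2) cos 31° = 19.32 N·m.
α = τ/I = 19.32/2.848 = 6.781 rad/s².
(Equivalently α = (3g/(2L)) cos 31° = 6.781 rad/s².)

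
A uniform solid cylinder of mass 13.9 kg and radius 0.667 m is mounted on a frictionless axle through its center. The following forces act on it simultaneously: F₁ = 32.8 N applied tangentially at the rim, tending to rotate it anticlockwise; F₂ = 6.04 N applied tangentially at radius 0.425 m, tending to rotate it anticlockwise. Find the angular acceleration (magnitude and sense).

I = ½MR² = (1/2)(13.9)(0.667)² = 3.092 kg·m².
Taking anticlockwise as positive: τ₁ = +(32.8)(0.667) = +21.88 N·m; τ₂ = +(6.04)(0.425) = +2.567 N·m.
Net torque τ = 24.44 N·m.
α = τ/I = 24.44/3.092 = 7.906 rad/s².

α ≈ 7.91 rad/s², anticlockwise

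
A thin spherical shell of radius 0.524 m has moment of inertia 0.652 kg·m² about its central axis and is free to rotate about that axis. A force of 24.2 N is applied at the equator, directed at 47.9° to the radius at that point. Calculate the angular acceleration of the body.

Only the tangential component produces torque: τ = F R sinθ = (24.2)(0.524) sin 47.9° = 9.409 N·m.
Newton's second law for rotation, τ = Iα, gives α = τ/I = 9.409/0.6520 = 14.43 rad/s².

α ≈ 14.4 rad/s²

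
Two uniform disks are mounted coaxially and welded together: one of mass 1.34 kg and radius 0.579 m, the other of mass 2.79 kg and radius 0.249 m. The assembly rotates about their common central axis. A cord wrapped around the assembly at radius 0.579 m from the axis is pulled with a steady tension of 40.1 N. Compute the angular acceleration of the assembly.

α ≈ 74.6 rad/s²

I = ½M₁R₁² + ½M₂R₂² = ½(1.34)(0.579)² + ½(2.79)(0.249)² = 0.3111 kg·m².
τ = F r = (40.1)(0.579) = 23.22 N·m.
α = τ/I = 23.22/0.3111 = 74.63 rad/s².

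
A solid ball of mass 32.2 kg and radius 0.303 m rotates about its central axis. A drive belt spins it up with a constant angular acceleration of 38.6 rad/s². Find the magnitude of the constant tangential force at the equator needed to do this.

F ≈ 151 N

I = (2/5)MR² = (2/5)(32.2)(0.303)² = 1.182 kg·m².
The required torque is τ = Iα = (1.182)(38.60) = 45.64 N·m.
A tangential force at the equator gives τ = FR, so F = τ/R = 45.64/0.303 = 150.6 N.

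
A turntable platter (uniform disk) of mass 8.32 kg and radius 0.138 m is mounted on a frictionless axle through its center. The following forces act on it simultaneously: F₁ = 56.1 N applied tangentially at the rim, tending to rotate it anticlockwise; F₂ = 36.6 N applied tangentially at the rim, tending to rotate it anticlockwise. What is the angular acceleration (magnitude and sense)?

I = ½MR² = (1/2)(8.32)(0.138)² = 0.07922 kg·m².
Taking anticlockwise as positive: τ₁ = +(56.1)(0.138) = +7.742 N·m; τ₂ = +(36.6)(0.138) = +5.051 N·m.
Net torque τ = 12.79 N·m.
α = τ/I = 12.79/0.07922 = 161.5 rad/s².

α ≈ 161 rad/s², anticlockwise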